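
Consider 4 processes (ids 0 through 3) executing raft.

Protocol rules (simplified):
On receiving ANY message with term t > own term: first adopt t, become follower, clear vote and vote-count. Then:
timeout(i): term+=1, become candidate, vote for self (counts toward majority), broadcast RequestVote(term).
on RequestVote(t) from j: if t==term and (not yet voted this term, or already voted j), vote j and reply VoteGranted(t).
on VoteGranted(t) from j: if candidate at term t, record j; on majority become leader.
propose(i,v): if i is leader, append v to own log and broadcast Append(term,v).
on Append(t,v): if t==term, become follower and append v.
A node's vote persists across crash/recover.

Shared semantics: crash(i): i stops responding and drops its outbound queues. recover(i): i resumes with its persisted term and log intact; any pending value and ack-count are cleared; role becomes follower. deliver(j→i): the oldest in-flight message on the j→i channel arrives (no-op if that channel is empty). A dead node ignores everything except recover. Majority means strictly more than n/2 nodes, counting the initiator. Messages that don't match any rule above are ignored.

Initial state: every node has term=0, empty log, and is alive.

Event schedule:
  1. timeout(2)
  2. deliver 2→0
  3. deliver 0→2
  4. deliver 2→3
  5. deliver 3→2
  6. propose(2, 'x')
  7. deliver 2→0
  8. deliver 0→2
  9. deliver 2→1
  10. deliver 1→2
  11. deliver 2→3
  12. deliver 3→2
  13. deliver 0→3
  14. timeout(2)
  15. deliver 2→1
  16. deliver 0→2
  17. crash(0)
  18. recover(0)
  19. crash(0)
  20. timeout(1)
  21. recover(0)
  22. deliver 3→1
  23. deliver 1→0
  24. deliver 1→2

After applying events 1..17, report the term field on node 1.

1

after 1 — timeout(2): n2:cand/t1/[-]
after 2 — deliver 2→0: n0:foll/t1/[-]
after 3 — deliver 0→2: ·
after 4 — deliver 2→3: n3:foll/t1/[-]
after 5 — deliver 3→2: n2:lead/t1/[-]
after 6 — propose(2,'x'): n2:lead/t1/[x]
after 7 — deliver 2→0: n0:foll/t1/[x]
after 8 — deliver 0→2: ·
after 9 — deliver 2→1: n1:foll/t1/[-]
after 10 — deliver 1→2: ·
after 11 — deliver 2→3: n3:foll/t1/[x]
after 12 — deliver 3→2: ·
after 13 — deliver 0→3: ·
after 14 — timeout(2): n2:cand/t2/[x]
after 15 — deliver 2→1: n1:foll/t1/[x]
after 16 — deliver 0→2: ·
after 17 — crash(0): n0:✗foll/t1/[x]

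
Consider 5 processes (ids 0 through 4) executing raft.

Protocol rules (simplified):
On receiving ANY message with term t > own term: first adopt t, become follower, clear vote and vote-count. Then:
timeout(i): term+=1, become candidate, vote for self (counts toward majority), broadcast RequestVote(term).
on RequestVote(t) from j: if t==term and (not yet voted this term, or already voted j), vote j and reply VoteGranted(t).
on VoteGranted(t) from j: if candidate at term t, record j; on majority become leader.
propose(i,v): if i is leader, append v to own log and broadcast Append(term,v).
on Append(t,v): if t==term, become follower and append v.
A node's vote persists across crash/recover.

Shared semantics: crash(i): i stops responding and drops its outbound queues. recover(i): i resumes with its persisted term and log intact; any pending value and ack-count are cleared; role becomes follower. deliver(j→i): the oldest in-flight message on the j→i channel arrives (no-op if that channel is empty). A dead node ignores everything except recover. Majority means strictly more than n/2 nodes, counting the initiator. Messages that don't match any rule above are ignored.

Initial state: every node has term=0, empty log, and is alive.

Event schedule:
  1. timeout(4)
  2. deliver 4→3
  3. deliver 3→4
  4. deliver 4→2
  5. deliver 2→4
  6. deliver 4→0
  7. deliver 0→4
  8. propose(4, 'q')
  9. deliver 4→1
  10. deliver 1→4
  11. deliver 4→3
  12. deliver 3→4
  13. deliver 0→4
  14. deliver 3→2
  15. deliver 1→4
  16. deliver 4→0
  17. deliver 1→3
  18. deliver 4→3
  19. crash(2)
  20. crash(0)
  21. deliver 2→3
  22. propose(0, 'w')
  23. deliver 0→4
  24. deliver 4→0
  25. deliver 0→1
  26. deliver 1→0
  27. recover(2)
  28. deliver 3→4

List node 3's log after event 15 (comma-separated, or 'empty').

after 1 — timeout(4): n4:cand/t1/[-]
after 2 — deliver 4→3: n3:foll/t1/[-]
after 3 — deliver 3→4: ·
after 4 — deliver 4→2: n2:foll/t1/[-]
after 5 — deliver 2→4: n4:lead/t1/[-]
after 6 — deliver 4→0: n0:foll/t1/[-]
after 7 — deliver 0→4: ·
after 8 — propose(4,'q'): n4:lead/t1/[q]
after 9 — deliver 4→1: n1:foll/t1/[-]
after 10 — deliver 1→4: ·
after 11 — deliver 4→3: n3:foll/t1/[q]
after 12 — deliver 3→4: ·
after 13 — deliver 0→4: ·
after 14 — deliver 3→2: ·
after 15 — deliver 1→4: ·

q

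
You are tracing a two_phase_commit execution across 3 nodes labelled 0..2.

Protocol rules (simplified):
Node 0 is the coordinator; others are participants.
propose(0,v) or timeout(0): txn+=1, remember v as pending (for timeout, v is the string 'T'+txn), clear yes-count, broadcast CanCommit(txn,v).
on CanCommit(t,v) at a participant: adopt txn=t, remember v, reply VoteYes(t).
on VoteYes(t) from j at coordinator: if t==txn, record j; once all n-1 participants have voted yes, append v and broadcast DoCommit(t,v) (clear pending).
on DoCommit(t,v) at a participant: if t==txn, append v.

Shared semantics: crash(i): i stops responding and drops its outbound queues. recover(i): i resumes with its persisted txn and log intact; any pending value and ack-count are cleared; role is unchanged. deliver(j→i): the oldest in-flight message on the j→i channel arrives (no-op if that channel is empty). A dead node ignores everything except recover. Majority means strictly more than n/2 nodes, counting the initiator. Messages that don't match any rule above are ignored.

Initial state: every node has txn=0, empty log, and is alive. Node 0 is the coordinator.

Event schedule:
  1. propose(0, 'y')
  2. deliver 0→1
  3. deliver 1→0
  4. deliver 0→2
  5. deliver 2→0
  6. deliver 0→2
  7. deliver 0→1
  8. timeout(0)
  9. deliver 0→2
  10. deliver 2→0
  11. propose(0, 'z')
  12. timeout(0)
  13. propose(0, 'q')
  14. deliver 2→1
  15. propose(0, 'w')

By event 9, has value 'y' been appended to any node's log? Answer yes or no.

yes

[1] propose(0,'y') → N0(coor t1 [-])
[2] deliver 0→1 → N1(part t1 [-])
[3] deliver 1→0 → ∅
[4] deliver 0→2 → N2(part t1 [-])
[5] deliver 2→0 → N0(coor t1 [y])
[6] deliver 0→2 → N2(part t1 [y])
[7] deliver 0→1 → N1(part t1 [y])
[8] timeout(0) → N0(coor t2 [y])
[9] deliver 0→2 → N2(part t2 [y])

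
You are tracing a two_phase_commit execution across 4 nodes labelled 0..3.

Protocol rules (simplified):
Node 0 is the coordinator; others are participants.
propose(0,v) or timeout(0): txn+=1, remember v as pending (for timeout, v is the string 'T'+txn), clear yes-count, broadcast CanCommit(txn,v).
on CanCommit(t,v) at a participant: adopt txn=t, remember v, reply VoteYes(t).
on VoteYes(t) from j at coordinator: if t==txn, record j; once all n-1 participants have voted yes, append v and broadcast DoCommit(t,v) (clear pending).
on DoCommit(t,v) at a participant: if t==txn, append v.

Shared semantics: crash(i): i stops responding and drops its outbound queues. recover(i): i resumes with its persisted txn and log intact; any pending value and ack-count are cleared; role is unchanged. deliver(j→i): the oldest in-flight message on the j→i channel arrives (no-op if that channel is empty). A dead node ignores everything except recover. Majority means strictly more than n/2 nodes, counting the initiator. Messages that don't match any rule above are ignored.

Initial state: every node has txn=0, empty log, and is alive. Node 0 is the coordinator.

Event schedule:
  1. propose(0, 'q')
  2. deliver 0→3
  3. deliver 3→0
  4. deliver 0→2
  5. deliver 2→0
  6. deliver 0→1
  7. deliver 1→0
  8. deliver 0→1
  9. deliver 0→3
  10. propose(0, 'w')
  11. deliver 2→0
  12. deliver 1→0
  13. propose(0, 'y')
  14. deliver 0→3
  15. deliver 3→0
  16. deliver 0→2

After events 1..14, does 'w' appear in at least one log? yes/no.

no

1. propose(0,'q'):  <0:coor t1 ->
2. deliver 0→3:  <3:part t1 ->
3. deliver 3→0:  nop
4. deliver 0→2:  <2:part t1 ->
5. deliver 2→0:  nop
6. deliver 0→1:  <1:part t1 ->
7. deliver 1→0:  <0:coor t1 q>
8. deliver 0→1:  <1:part t1 q>
9. deliver 0→3:  <3:part t1 q>
10. propose(0,'w'):  <0:coor t2 q>
11. deliver 2→0:  nop
12. deliver 1→0:  nop
13. propose(0,'y'):  <0:coor t3 q>
14. deliver 0→3:  <3:part t2 q>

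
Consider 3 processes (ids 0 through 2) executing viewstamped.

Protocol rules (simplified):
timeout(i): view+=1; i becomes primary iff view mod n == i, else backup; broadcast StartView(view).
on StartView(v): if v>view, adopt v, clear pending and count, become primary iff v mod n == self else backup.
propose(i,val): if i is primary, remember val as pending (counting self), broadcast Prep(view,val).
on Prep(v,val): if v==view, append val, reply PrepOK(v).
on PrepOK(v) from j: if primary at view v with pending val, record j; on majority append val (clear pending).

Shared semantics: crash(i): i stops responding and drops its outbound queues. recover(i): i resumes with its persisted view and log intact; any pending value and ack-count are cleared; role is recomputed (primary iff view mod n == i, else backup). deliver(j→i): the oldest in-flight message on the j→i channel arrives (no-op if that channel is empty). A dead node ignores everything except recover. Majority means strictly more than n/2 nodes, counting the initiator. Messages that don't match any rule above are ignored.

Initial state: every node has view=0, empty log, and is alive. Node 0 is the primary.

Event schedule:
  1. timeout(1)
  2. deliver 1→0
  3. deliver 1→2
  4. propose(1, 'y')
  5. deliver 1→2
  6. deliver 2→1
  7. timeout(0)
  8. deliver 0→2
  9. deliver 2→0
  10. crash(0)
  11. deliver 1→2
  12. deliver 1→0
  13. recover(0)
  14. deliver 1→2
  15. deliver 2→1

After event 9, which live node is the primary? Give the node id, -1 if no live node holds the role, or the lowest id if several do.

1

1. timeout(1):  <1:prim v1 ->
2. deliver 1→0:  <0:back v1 ->
3. deliver 1→2:  <2:back v1 ->
4. propose(1,'y'):  nop
5. deliver 1→2:  <2:back v1 y>
6. deliver 2→1:  <1:prim v1 y>
7. timeout(0):  <0:back v2 ->
8. deliver 0→2:  <2:prim v2 y>
9. deliver 2→0:  nop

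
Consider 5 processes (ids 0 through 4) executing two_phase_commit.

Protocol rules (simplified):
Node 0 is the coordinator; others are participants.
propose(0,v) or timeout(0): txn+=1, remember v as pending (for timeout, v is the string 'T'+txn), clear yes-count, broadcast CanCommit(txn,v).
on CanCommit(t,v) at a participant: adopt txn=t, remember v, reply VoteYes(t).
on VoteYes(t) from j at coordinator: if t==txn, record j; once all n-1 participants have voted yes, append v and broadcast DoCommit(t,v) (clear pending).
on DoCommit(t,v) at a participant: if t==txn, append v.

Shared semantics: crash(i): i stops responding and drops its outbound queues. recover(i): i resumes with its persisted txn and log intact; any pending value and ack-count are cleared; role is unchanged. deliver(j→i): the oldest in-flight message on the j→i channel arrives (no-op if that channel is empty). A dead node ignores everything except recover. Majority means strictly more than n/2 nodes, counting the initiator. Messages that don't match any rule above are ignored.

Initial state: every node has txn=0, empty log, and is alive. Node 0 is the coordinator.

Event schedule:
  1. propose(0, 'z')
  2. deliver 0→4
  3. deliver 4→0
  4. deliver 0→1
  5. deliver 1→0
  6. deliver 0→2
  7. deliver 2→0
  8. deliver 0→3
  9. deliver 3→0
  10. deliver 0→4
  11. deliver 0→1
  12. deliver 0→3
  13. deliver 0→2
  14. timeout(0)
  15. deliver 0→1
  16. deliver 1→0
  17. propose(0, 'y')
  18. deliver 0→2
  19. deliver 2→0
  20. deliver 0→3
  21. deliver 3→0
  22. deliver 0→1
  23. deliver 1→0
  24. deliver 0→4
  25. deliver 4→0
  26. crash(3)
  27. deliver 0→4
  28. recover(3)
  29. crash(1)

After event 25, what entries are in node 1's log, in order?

z

step 1 propose(0,'z'): 0={coor,t=1,log=-}
step 2 deliver 0→4: 4={part,t=1,log=-}
step 3 deliver 4→0: —
step 4 deliver 0→1: 1={part,t=1,log=-}
step 5 deliver 1→0: —
step 6 deliver 0→2: 2={part,t=1,log=-}
step 7 deliver 2→0: —
step 8 deliver 0→3: 3={part,t=1,log=-}
step 9 deliver 3→0: 0={coor,t=1,log=z}
step 10 deliver 0→4: 4={part,t=1,log=z}
step 11 deliver 0→1: 1={part,t=1,log=z}
step 12 deliver 0→3: 3={part,t=1,log=z}
step 13 deliver 0→2: 2={part,t=1,log=z}
step 14 timeout(0): 0={coor,t=2,log=z}
step 15 deliver 0→1: 1={part,t=2,log=z}
step 16 deliver 1→0: —
step 17 propose(0,'y'): 0={coor,t=3,log=z}
step 18 deliver 0→2: 2={part,t=2,log=z}
step 19 deliver 2→0: —
step 20 deliver 0→3: 3={part,t=2,log=z}
step 21 deliver 3→0: —
step 22 deliver 0→1: 1={part,t=3,log=z}
step 23 deliver 1→0: —
step 24 deliver 0→4: 4={part,t=2,log=z}
step 25 deliver 4→0: —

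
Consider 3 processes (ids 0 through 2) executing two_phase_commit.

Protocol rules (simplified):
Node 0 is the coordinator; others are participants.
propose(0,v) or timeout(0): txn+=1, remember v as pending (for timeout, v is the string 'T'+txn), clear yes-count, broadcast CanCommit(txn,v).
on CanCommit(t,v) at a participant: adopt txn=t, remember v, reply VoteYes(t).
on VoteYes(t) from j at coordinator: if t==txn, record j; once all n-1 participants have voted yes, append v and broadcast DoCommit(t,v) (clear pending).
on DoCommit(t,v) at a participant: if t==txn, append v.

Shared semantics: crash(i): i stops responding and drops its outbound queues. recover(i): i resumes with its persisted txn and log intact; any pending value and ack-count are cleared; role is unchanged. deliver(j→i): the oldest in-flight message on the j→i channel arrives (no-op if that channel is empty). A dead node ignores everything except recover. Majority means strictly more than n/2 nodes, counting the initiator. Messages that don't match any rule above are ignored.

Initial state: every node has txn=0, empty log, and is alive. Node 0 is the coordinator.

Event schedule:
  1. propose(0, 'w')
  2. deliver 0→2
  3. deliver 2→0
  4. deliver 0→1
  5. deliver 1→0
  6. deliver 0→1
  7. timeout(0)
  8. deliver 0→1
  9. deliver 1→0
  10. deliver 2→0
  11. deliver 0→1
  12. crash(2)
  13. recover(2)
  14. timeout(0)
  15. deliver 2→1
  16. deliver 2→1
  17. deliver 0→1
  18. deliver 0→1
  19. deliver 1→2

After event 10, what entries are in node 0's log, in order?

after 1 — propose(0,'w'): n0:coor/t1/[-]
after 2 — deliver 0→2: n2:part/t1/[-]
after 3 — deliver 2→0: ·
after 4 — deliver 0→1: n1:part/t1/[-]
after 5 — deliver 1→0: n0:coor/t1/[w]
after 6 — deliver 0→1: n1:part/t1/[w]
after 7 — timeout(0): n0:coor/t2/[w]
after 8 — deliver 0→1: n1:part/t2/[w]
after 9 — deliver 1→0: ·
after 10 — deliver 2→0: ·

w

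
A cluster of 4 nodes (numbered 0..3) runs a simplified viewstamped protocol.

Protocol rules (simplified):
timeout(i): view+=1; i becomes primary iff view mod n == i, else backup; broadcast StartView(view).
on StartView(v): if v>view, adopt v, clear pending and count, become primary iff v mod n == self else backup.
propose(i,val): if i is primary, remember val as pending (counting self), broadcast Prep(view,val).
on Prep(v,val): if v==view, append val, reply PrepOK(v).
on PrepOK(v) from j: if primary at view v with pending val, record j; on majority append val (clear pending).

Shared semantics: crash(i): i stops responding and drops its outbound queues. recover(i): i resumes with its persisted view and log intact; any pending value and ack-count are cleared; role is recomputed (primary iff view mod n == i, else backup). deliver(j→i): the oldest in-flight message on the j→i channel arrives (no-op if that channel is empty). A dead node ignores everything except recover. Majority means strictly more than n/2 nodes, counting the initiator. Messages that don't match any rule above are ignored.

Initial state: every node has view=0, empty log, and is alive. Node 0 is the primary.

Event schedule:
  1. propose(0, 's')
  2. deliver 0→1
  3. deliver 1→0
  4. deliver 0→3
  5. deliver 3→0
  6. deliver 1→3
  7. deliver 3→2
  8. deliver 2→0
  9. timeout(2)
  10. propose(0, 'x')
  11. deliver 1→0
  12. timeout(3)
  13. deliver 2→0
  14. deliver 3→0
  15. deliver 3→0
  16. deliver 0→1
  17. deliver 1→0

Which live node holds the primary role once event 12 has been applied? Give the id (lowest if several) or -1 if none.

0

1. propose(0,'s'):  nop
2. deliver 0→1:  <1:back v0 s>
3. deliver 1→0:  nop
4. deliver 0→3:  <3:back v0 s>
5. deliver 3→0:  <0:prim v0 s>
6. deliver 1→3:  nop
7. deliver 3→2:  nop
8. deliver 2→0:  nop
9. timeout(2):  <2:back v1 ->
10. propose(0,'x'):  nop
11. deliver 1→0:  nop
12. timeout(3):  <3:back v1 s>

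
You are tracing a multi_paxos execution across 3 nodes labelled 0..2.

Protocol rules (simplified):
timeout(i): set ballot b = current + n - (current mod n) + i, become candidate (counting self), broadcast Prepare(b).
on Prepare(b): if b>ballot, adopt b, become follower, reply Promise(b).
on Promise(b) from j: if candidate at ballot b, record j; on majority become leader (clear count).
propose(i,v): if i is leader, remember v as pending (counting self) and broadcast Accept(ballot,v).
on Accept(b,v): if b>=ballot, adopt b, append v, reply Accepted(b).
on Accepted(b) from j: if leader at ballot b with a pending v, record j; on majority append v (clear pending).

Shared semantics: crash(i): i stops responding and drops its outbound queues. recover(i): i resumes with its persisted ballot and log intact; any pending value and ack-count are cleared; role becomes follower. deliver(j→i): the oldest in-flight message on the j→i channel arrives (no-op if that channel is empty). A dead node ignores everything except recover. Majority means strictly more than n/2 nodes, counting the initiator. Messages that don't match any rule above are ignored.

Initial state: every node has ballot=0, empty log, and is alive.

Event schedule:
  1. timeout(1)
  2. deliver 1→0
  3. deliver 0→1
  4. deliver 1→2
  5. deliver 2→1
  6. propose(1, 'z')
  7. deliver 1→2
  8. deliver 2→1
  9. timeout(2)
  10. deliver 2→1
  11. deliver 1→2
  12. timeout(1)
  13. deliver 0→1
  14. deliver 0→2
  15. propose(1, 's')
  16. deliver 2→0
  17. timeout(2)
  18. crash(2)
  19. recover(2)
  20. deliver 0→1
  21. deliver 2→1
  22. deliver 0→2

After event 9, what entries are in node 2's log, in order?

e1 timeout(1): 1[cand,b=4,-]
e2 deliver 1→0: 0[foll,b=4,-]
e3 deliver 0→1: 1[lead,b=4,-]
e4 deliver 1→2: 2[foll,b=4,-]
e5 deliver 2→1: ·
e6 propose(1,'z'): ·
e7 deliver 1→2: 2[foll,b=4,z]
e8 deliver 2→1: 1[lead,b=4,z]
e9 timeout(2): 2[cand,b=8,z]

z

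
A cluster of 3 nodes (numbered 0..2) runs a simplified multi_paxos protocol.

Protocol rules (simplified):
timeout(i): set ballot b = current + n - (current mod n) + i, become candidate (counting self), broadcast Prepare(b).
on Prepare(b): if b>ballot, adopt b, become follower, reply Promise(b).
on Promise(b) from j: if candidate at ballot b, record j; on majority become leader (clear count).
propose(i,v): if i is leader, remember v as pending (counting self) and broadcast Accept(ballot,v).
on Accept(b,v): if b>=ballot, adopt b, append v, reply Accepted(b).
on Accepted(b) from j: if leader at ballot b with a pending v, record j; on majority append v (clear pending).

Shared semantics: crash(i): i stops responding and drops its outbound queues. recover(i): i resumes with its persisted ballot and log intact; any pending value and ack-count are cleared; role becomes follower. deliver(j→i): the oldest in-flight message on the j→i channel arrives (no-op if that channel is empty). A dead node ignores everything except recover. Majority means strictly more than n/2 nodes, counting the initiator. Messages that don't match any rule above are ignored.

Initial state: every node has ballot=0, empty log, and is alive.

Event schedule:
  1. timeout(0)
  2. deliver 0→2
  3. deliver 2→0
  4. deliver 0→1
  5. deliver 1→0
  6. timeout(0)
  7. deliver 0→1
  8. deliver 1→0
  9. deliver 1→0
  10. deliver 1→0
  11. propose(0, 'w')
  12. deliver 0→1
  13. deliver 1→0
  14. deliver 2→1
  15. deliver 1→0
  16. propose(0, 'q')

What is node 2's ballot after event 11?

after 1 — timeout(0): n0:cand/b3/[-]
after 2 — deliver 0→2: n2:foll/b3/[-]
after 3 — deliver 2→0: n0:lead/b3/[-]
after 4 — deliver 0→1: n1:foll/b3/[-]
after 5 — deliver 1→0: ·
after 6 — timeout(0): n0:cand/b6/[-]
after 7 — deliver 0→1: n1:foll/b6/[-]
after 8 — deliver 1→0: n0:lead/b6/[-]
after 9 — deliver 1→0: ·
after 10 — deliver 1→0: ·
after 11 — propose(0,'w'): ·

3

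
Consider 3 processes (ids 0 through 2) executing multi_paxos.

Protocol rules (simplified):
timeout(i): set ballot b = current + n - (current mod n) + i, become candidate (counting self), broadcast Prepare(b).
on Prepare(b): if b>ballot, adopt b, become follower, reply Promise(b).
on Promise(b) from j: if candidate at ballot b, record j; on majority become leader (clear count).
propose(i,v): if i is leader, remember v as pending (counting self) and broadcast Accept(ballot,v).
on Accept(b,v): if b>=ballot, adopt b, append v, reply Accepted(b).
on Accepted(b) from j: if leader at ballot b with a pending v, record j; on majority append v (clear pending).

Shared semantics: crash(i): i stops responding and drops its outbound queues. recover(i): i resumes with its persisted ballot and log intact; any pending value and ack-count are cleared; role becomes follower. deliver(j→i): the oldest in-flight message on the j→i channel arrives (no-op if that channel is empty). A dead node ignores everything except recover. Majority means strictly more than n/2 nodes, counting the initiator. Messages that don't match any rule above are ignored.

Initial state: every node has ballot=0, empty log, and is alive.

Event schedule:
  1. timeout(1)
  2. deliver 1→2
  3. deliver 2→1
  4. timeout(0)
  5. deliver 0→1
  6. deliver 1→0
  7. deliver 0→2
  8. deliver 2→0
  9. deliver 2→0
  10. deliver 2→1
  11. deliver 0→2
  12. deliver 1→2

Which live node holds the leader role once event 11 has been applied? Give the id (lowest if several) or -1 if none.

1

1. timeout(1):  <1:cand b4 ->
2. deliver 1→2:  <2:foll b4 ->
3. deliver 2→1:  <1:lead b4 ->
4. timeout(0):  <0:cand b3 ->
5. deliver 0→1:  nop
6. deliver 1→0:  <0:foll b4 ->
7. deliver 0→2:  nop
8. deliver 2→0:  nop
9. deliver 2→0:  nop
10. deliver 2→1:  nop
11. deliver 0→2:  nop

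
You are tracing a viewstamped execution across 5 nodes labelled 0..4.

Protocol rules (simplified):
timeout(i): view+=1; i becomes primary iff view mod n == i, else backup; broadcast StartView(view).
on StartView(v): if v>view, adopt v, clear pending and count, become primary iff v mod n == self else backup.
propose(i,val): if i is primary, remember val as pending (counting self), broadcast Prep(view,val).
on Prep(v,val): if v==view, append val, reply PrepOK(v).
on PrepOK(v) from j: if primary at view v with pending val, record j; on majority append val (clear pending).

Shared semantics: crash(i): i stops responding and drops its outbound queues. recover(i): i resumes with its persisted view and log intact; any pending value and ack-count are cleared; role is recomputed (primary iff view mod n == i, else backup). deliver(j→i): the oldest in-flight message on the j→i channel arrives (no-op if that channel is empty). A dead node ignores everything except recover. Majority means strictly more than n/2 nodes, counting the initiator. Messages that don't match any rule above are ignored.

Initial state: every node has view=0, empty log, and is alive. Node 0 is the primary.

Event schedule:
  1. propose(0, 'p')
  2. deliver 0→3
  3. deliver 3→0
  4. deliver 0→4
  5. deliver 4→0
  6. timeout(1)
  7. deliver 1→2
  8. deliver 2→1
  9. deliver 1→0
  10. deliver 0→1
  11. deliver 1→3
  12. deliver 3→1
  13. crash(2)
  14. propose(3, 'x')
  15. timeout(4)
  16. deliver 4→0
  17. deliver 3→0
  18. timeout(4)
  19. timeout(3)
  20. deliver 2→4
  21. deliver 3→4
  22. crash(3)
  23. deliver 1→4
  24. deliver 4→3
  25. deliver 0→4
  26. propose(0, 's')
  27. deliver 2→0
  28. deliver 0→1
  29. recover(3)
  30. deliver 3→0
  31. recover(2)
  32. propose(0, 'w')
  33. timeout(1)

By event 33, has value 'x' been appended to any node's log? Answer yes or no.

after 1 — propose(0,'p'): ·
after 2 — deliver 0→3: n3:back/v0/[p]
after 3 — deliver 3→0: ·
after 4 — deliver 0→4: n4:back/v0/[p]
after 5 — deliver 4→0: n0:prim/v0/[p]
after 6 — timeout(1): n1:prim/v1/[-]
after 7 — deliver 1→2: n2:back/v1/[-]
after 8 — deliver 2→1: ·
after 9 — deliver 1→0: n0:back/v1/[p]
after 10 — deliver 0→1: ·
after 11 — deliver 1→3: n3:back/v1/[p]
after 12 — deliver 3→1: ·
after 13 — crash(2): n2:✗back/v1/[-]
after 14 — propose(3,'x'): ·
after 15 — timeout(4): n4:back/v1/[p]
after 16 — deliver 4→0: ·
after 17 — deliver 3→0: ·
after 18 — timeout(4): n4:back/v2/[p]
after 19 — timeout(3): n3:back/v2/[p]
after 20 — deliver 2→4: ·
after 21 — deliver 3→4: ·
after 22 — crash(3): n3:✗back/v2/[p]
after 23 — deliver 1→4: ·
after 24 — deliver 4→3: ·
after 25 — deliver 0→4: ·
after 26 — propose(0,'s'): ·
after 27 — deliver 2→0: ·
after 28 — deliver 0→1: ·
after 29 — recover(3): n3:back/v2/[p]
after 30 — deliver 3→0: ·
after 31 — recover(2): n2:back/v1/[-]
after 32 — propose(0,'w'): ·
after 33 — timeout(1): n1:back/v2/[-]

no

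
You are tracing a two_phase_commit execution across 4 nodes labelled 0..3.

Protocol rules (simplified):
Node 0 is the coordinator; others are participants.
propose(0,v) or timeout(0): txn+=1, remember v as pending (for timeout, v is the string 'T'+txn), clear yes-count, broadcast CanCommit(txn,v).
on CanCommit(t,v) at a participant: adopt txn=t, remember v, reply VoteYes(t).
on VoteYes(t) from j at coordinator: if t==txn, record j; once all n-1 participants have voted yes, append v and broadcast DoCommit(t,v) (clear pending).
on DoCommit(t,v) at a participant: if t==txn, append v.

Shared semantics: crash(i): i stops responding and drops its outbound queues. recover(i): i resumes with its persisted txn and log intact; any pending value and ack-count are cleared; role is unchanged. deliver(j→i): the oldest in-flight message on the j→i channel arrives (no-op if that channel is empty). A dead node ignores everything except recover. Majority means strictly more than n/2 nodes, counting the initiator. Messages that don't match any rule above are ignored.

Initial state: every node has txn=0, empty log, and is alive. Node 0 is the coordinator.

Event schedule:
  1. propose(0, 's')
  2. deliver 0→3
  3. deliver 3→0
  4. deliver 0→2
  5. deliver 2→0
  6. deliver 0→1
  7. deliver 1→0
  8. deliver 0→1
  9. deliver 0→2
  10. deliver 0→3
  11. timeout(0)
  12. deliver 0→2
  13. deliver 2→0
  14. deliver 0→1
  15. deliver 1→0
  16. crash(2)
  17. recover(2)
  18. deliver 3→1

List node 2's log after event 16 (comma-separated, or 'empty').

s

step 1 propose(0,'s'): 0={coor,t=1,log=-}
step 2 deliver 0→3: 3={part,t=1,log=-}
step 3 deliver 3→0: —
step 4 deliver 0→2: 2={part,t=1,log=-}
step 5 deliver 2→0: —
step 6 deliver 0→1: 1={part,t=1,log=-}
step 7 deliver 1→0: 0={coor,t=1,log=s}
step 8 deliver 0→1: 1={part,t=1,log=s}
step 9 deliver 0→2: 2={part,t=1,log=s}
step 10 deliver 0→3: 3={part,t=1,log=s}
step 11 timeout(0): 0={coor,t=2,log=s}
step 12 deliver 0→2: 2={part,t=2,log=s}
step 13 deliver 2→0: —
step 14 deliver 0→1: 1={part,t=2,log=s}
step 15 deliver 1→0: —
step 16 crash(2): 2={✗part,t=2,log=s}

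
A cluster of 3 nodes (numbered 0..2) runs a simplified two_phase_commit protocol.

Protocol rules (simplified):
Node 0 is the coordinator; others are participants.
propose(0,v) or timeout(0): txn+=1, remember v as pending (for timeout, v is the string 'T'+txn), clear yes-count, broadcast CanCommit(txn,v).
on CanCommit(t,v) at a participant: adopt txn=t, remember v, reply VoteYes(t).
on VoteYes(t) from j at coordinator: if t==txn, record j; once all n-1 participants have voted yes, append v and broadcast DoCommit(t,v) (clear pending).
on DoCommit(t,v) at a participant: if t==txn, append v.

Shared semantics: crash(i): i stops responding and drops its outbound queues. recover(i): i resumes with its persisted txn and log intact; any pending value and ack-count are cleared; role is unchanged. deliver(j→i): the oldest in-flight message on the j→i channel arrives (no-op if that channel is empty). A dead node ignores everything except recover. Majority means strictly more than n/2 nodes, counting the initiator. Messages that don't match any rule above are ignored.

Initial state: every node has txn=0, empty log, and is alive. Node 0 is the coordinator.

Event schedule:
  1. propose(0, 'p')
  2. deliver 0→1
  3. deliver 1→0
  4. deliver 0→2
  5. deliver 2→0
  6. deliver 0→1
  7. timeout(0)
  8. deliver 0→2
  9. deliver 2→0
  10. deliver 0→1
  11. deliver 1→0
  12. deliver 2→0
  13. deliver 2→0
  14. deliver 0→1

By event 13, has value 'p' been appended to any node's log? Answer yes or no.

e1 propose(0,'p'): 0[coor,t=1,-]
e2 deliver 0→1: 1[part,t=1,-]
e3 deliver 1→0: ·
e4 deliver 0→2: 2[part,t=1,-]
e5 deliver 2→0: 0[coor,t=1,p]
e6 deliver 0→1: 1[part,t=1,p]
e7 timeout(0): 0[coor,t=2,p]
e8 deliver 0→2: 2[part,t=1,p]
e9 deliver 2→0: ·
e10 deliver 0→1: 1[part,t=2,p]
e11 deliver 1→0: ·
e12 deliver 2→0: ·
e13 deliver 2→0: ·

yes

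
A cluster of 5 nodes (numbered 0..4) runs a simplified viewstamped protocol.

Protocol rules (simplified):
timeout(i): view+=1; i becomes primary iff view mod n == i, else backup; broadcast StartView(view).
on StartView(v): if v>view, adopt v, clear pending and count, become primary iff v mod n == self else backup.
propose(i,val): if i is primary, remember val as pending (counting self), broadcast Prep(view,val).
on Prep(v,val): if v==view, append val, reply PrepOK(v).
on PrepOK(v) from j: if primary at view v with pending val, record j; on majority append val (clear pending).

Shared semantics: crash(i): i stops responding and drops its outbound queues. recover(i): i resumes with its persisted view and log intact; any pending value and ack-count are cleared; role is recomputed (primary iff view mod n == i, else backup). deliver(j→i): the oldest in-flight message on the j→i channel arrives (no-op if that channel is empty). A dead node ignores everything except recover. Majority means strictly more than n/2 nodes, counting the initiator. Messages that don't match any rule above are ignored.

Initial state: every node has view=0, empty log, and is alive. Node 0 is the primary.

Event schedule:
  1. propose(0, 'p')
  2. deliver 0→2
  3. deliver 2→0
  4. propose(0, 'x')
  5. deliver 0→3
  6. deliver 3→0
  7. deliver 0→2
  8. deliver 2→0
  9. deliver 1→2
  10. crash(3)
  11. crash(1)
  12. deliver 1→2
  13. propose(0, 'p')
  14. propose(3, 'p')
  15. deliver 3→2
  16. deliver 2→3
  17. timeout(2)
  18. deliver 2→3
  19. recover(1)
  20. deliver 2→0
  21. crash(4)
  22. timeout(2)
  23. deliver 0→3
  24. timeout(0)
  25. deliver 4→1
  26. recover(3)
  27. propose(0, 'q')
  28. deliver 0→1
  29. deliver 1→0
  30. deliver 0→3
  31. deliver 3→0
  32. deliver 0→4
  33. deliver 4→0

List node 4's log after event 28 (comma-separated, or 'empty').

empty

step 1 propose(0,'p'): —
step 2 deliver 0→2: 2={back,v=0,log=p}
step 3 deliver 2→0: —
step 4 propose(0,'x'): —
step 5 deliver 0→3: 3={back,v=0,log=p}
step 6 deliver 3→0: —
step 7 deliver 0→2: 2={back,v=0,log=p,x}
step 8 deliver 2→0: 0={prim,v=0,log=x}
step 9 deliver 1→2: —
step 10 crash(3): 3={✗back,v=0,log=p}
step 11 crash(1): 1={✗back,v=0,log=-}
step 12 deliver 1→2: —
step 13 propose(0,'p'): —
step 14 propose(3,'p'): —
step 15 deliver 3→2: —
step 16 deliver 2→3: —
step 17 timeout(2): 2={back,v=1,log=p,x}
step 18 deliver 2→3: —
step 19 recover(1): 1={back,v=0,log=-}
step 20 deliver 2→0: 0={back,v=1,log=x}
step 21 crash(4): 4={✗back,v=0,log=-}
step 22 timeout(2): 2={prim,v=2,log=p,x}
step 23 deliver 0→3: —
step 24 timeout(0): 0={back,v=2,log=x}
step 25 deliver 4→1: —
step 26 recover(3): 3={back,v=0,log=p}
step 27 propose(0,'q'): —
step 28 deliver 0→1: 1={back,v=0,log=p}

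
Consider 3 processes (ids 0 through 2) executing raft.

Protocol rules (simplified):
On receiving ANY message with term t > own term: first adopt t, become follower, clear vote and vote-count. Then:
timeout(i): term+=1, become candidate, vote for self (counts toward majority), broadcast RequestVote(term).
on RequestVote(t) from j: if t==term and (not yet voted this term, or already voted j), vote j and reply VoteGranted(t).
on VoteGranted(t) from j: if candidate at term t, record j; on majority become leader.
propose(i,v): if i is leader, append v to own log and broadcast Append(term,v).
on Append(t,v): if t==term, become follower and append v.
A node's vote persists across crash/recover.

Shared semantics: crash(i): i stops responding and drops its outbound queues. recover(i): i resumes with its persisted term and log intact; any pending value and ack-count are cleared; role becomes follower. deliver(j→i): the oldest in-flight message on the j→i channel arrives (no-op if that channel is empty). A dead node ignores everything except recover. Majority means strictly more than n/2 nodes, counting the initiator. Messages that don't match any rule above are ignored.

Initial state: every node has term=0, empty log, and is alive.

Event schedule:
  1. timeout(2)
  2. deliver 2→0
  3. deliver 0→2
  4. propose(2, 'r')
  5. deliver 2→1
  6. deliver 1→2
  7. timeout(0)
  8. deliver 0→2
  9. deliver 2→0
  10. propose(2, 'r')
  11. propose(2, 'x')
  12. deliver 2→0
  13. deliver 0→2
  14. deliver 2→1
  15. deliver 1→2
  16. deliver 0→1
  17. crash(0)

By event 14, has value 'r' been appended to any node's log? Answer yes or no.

1. timeout(2):  <2:cand t1 ->
2. deliver 2→0:  <0:foll t1 ->
3. deliver 0→2:  <2:lead t1 ->
4. propose(2,'r'):  <2:lead t1 r>
5. deliver 2→1:  <1:foll t1 ->
6. deliver 1→2:  nop
7. timeout(0):  <0:cand t2 ->
8. deliver 0→2:  <2:foll t2 r>
9. deliver 2→0:  nop
10. propose(2,'r'):  nop
11. propose(2,'x'):  nop
12. deliver 2→0:  <0:lead t2 ->
13. deliver 0→2:  nop
14. deliver 2→1:  <1:foll t1 r>

yes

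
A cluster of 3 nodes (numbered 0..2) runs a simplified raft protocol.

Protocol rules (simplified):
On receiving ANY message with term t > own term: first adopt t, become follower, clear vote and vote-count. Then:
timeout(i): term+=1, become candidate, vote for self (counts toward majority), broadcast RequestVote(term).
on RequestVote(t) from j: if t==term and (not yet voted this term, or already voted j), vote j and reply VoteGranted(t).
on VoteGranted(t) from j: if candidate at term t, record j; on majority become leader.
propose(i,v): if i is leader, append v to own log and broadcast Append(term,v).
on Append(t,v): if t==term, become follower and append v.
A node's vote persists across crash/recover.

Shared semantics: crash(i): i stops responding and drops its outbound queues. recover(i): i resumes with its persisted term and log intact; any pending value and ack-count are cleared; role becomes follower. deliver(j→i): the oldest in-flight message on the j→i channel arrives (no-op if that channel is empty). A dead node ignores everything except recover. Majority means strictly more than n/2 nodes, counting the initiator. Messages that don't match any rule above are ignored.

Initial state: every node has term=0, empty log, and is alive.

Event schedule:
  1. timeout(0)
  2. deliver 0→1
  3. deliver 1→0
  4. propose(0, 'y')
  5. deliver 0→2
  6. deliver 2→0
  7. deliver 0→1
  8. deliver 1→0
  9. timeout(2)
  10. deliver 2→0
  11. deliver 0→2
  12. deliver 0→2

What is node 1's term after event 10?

1. timeout(0):  <0:cand t1 ->
2. deliver 0→1:  <1:foll t1 ->
3. deliver 1→0:  <0:lead t1 ->
4. propose(0,'y'):  <0:lead t1 y>
5. deliver 0→2:  <2:foll t1 ->
6. deliver 2→0:  nop
7. deliver 0→1:  <1:foll t1 y>
8. deliver 1→0:  nop
9. timeout(2):  <2:cand t2 ->
10. deliver 2→0:  <0:foll t2 y>

1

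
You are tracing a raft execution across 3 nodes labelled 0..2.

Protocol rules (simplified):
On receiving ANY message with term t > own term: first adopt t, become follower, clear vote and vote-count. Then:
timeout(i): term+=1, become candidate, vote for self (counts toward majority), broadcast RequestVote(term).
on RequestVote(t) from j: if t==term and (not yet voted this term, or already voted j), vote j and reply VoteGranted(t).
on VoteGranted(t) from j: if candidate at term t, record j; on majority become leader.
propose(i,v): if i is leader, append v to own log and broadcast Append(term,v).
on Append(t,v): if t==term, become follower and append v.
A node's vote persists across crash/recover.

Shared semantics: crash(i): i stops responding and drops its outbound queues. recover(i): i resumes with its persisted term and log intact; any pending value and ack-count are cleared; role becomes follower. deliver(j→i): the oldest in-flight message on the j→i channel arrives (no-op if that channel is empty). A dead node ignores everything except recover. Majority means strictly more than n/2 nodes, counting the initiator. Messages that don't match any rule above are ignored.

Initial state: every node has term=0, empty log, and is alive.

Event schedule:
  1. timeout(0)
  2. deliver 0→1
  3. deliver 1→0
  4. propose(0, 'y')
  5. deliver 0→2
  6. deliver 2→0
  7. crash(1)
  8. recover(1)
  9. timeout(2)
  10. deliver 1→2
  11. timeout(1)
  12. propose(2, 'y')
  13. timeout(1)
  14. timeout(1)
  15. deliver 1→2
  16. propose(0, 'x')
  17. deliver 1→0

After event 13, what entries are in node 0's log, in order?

y

step 1 timeout(0): 0={cand,t=1,log=-}
step 2 deliver 0→1: 1={foll,t=1,log=-}
step 3 deliver 1→0: 0={lead,t=1,log=-}
step 4 propose(0,'y'): 0={lead,t=1,log=y}
step 5 deliver 0→2: 2={foll,t=1,log=-}
step 6 deliver 2→0: —
step 7 crash(1): 1={✗foll,t=1,log=-}
step 8 recover(1): 1={foll,t=1,log=-}
step 9 timeout(2): 2={cand,t=2,log=-}
step 10 deliver 1→2: —
step 11 timeout(1): 1={cand,t=2,log=-}
step 12 propose(2,'y'): —
step 13 timeout(1): 1={cand,t=3,log=-}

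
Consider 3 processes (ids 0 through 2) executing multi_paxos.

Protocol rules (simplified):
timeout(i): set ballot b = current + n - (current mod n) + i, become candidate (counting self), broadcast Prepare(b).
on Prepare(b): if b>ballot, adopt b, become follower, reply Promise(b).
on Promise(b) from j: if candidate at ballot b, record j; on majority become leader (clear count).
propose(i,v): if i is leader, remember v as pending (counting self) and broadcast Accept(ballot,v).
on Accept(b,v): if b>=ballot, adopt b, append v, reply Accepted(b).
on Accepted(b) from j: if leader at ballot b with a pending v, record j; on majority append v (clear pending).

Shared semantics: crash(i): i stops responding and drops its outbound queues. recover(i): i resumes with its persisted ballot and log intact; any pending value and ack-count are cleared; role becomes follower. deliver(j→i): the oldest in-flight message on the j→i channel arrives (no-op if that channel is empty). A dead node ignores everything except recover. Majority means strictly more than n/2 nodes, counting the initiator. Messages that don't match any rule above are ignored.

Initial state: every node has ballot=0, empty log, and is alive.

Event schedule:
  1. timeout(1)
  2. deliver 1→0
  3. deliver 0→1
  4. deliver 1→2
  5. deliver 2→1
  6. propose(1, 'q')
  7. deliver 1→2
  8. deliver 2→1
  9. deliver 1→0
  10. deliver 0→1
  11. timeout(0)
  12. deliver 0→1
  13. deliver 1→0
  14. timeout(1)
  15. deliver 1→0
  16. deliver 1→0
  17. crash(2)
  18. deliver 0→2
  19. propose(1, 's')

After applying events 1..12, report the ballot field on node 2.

4

1. timeout(1):  <1:cand b4 ->
2. deliver 1→0:  <0:foll b4 ->
3. deliver 0→1:  <1:lead b4 ->
4. deliver 1→2:  <2:foll b4 ->
5. deliver 2→1:  nop
6. propose(1,'q'):  nop
7. deliver 1→2:  <2:foll b4 q>
8. deliver 2→1:  <1:lead b4 q>
9. deliver 1→0:  <0:foll b4 q>
10. deliver 0→1:  nop
11. timeout(0):  <0:cand b6 q>
12. deliver 0→1:  <1:foll b6 q>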